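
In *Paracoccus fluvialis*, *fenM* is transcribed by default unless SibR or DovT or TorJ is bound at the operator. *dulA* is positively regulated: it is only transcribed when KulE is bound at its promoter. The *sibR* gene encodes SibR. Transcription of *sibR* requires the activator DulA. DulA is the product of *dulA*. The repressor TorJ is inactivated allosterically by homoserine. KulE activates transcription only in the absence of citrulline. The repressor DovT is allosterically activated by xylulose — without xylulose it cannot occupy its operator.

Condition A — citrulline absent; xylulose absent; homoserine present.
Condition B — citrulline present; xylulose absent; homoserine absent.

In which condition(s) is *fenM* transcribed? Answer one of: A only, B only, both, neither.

Condition A:
Citrulline is absent, so KulE is active.
No repressor is bound and KulE is active, so *dulA* is transcribed.
So DulA is produced and active.
No repressor is bound and DulA is active, so *sibR* is transcribed.
So SibR is produced and active.
Xylulose is absent, so DovT is inactive.
Homoserine is present, so TorJ is inactive.
With repressor SibR bound, *fenM* is not transcribed.
→ *fenM* is OFF in A.
Condition B:
Citrulline is present, so KulE is inactive.
Required activator KulE is absent, so *dulA* is not transcribed.
So DulA is not produced.
Required activator DulA is absent, so *sibR* is not transcribed.
So SibR is not produced.
Xylulose is absent, so DovT is inactive.
Homoserine is absent, so TorJ is active.
With repressor TorJ bound, *fenM* is not transcribed.
→ *fenM* is OFF in B.

neither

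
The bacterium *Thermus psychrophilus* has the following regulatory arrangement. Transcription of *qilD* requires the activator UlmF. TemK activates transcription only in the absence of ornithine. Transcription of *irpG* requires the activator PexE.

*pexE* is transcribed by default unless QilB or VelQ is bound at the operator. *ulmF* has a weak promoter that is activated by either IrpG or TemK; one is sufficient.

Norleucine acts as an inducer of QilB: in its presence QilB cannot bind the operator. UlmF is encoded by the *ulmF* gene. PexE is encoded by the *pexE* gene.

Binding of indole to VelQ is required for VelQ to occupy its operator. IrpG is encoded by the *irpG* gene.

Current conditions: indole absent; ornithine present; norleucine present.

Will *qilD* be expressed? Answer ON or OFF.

ON

Norleucine is present, so QilB is inactive.
Indole is absent, so VelQ is inactive.
With no repressor bound, *pexE* is transcribed.
So PexE is produced and active.
No repressor is bound and PexE is active, so *irpG* is transcribed.
So IrpG is produced and active.
Ornithine is present, so TemK is inactive.
Activator IrpG is present, so *ulmF* is transcribed.
So UlmF is produced and active.
No repressor is bound and UlmF is active, so *qilD* is transcribed.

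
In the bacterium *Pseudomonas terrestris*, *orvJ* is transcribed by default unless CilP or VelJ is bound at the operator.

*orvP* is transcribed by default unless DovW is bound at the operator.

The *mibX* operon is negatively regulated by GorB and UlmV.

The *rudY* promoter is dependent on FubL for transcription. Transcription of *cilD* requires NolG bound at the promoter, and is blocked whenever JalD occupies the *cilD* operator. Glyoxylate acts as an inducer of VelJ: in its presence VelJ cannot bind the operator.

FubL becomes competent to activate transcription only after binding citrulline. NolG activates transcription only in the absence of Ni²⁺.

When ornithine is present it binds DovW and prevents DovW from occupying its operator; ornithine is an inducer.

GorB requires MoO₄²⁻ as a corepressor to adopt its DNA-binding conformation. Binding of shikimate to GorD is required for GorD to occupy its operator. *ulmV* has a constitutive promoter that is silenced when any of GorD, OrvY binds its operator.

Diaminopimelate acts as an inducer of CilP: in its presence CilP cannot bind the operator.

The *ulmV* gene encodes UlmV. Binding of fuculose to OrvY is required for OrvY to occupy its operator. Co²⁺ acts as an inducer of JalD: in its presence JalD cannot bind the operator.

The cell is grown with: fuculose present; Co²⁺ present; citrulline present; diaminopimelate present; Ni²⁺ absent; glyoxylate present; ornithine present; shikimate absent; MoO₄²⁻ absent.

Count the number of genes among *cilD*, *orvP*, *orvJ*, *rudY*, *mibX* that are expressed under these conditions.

5

Co²⁺ is present, so JalD is inactive.
Ni²⁺ is absent, so NolG is active.
No repressor is bound and NolG is active, so *cilD* is transcribed.
→ *cilD* is ON.
Ornithine is present, so DovW is inactive.
With no repressor bound, *orvP* is transcribed.
→ *orvP* is ON.
Diaminopimelate is present, so CilP is inactive.
Glyoxylate is present, so VelJ is inactive.
With no repressor bound, *orvJ* is transcribed.
→ *orvJ* is ON.
Citrulline is present, so FubL is active.
No repressor is bound and FubL is active, so *rudY* is transcribed.
→ *rudY* is ON.
MoO₄²⁻ is absent, so GorB is inactive.
Shikimate is absent, so GorD is inactive.
Fuculose is present, so OrvY is active.
With repressor OrvY bound, *ulmV* is not transcribed.
So UlmV is not produced.
With no repressor bound, *mibX* is transcribed.
→ *mibX* is ON.
5 of the 5 genes are transcribed.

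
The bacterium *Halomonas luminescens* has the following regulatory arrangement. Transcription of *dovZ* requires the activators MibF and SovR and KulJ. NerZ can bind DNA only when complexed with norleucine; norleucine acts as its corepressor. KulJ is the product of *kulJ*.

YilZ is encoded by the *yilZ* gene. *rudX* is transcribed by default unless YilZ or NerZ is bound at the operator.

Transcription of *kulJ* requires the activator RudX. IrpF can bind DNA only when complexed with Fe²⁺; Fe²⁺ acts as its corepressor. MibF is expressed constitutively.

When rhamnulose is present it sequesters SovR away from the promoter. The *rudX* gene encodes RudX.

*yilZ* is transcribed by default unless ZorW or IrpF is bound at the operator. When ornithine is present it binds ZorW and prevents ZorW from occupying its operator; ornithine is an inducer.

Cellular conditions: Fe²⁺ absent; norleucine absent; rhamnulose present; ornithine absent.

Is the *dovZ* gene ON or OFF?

MibF is produced constitutively and is active.
Rhamnulose is present, so SovR is inactive.
Ornithine is absent, so ZorW is active.
Fe²⁺ is absent, so IrpF is inactive.
With repressor ZorW bound, *yilZ* is not transcribed.
So YilZ is not produced.
Norleucine is absent, so NerZ is inactive.
With no repressor bound, *rudX* is transcribed.
So RudX is produced and active.
No repressor is bound and RudX is active, so *kulJ* is transcribed.
So KulJ is produced and active.
Required activator SovR is absent, so *dovZ* is not transcribed.

OFF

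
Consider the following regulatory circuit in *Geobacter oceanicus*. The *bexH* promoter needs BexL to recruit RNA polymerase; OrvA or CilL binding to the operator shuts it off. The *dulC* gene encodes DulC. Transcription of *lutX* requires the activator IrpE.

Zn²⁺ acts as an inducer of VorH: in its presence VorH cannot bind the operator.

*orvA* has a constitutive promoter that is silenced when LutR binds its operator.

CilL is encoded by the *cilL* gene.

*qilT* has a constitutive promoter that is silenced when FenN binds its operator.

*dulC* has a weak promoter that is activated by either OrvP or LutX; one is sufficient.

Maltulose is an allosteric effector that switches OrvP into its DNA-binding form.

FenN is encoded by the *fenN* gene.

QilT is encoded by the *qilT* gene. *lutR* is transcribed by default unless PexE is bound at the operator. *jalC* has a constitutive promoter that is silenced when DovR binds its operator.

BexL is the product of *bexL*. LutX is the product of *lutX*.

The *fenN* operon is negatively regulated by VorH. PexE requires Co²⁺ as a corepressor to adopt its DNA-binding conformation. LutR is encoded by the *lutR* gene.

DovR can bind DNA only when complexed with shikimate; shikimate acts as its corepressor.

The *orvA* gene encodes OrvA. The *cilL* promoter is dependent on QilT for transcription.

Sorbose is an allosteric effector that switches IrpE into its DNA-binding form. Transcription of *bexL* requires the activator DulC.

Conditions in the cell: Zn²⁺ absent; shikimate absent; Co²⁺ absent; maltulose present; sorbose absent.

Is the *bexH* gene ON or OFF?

OFF

Co²⁺ is absent, so PexE is inactive.
With no repressor bound, *lutR* is transcribed.
So LutR is produced and active.
With repressor LutR bound, *orvA* is not transcribed.
So OrvA is not produced.
Zn²⁺ is absent, so VorH is active.
With repressor VorH bound, *fenN* is not transcribed.
So FenN is not produced.
With no repressor bound, *qilT* is transcribed.
So QilT is produced and active.
No repressor is bound and QilT is active, so *cilL* is transcribed.
So CilL is produced and active.
Maltulose is present, so OrvP is active.
Sorbose is absent, so IrpE is inactive.
Required activator IrpE is absent, so *lutX* is not transcribed.
So LutX is not produced.
Activator OrvP is present, so *dulC* is transcribed.
So DulC is produced and active.
No repressor is bound and DulC is active, so *bexL* is transcribed.
So BexL is produced and active.
With repressor CilL bound, *bexH* is not transcribed.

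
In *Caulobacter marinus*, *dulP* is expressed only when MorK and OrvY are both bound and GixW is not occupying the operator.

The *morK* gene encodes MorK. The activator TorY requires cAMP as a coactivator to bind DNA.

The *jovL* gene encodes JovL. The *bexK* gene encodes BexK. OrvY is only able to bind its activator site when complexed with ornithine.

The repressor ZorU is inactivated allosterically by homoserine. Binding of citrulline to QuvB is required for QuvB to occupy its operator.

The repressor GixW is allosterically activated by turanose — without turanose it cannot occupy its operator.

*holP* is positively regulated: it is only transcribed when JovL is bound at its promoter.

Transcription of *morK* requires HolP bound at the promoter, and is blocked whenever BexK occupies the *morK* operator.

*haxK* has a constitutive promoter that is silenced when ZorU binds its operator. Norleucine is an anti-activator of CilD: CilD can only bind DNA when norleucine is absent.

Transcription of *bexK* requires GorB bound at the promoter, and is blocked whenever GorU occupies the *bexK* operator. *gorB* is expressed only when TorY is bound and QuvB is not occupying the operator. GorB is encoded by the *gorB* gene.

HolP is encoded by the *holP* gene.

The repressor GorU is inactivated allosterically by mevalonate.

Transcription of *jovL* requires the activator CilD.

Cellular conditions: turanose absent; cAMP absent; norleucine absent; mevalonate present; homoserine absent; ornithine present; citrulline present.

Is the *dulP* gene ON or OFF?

ON

Turanose is absent, so GixW is inactive.
Citrulline is present, so QuvB is active.
cAMP is absent, so TorY is inactive.
With repressor QuvB bound, *gorB* is not transcribed.
So GorB is not produced.
Mevalonate is present, so GorU is inactive.
Required activator GorB is absent, so *bexK* is not transcribed.
So BexK is not produced.
Norleucine is absent, so CilD is active.
No repressor is bound and CilD is active, so *jovL* is transcribed.
So JovL is produced and active.
No repressor is bound and JovL is active, so *holP* is transcribed.
So HolP is produced and active.
No repressor is bound and HolP is active, so *morK* is transcribed.
So MorK is produced and active.
Ornithine is present, so OrvY is active.
No repressor is bound and MorK and OrvY are active, so *dulP* is transcribed.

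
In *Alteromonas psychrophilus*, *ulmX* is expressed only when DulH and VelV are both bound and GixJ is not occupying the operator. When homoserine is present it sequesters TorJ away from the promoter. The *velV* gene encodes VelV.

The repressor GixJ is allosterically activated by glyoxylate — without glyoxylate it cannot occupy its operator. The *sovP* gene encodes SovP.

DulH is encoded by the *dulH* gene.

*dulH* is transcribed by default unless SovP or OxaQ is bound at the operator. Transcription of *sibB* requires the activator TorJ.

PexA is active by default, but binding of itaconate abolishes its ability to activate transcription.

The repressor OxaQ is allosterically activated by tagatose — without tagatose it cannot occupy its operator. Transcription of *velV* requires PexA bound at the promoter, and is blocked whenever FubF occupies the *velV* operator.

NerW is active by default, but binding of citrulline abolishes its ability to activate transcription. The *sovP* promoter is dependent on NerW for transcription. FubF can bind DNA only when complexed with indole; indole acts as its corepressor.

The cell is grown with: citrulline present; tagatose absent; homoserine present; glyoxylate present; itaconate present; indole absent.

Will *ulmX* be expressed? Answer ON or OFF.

Citrulline is present, so NerW is inactive.
Required activator NerW is absent, so *sovP* is not transcribed.
So SovP is not produced.
Tagatose is absent, so OxaQ is inactive.
With no repressor bound, *dulH* is transcribed.
So DulH is produced and active.
Glyoxylate is present, so GixJ is active.
Indole is absent, so FubF is inactive.
Itaconate is present, so PexA is inactive.
Required activator PexA is absent, so *velV* is not transcribed.
So VelV is not produced.
With repressor GixJ bound, *ulmX* is not transcribed.

OFF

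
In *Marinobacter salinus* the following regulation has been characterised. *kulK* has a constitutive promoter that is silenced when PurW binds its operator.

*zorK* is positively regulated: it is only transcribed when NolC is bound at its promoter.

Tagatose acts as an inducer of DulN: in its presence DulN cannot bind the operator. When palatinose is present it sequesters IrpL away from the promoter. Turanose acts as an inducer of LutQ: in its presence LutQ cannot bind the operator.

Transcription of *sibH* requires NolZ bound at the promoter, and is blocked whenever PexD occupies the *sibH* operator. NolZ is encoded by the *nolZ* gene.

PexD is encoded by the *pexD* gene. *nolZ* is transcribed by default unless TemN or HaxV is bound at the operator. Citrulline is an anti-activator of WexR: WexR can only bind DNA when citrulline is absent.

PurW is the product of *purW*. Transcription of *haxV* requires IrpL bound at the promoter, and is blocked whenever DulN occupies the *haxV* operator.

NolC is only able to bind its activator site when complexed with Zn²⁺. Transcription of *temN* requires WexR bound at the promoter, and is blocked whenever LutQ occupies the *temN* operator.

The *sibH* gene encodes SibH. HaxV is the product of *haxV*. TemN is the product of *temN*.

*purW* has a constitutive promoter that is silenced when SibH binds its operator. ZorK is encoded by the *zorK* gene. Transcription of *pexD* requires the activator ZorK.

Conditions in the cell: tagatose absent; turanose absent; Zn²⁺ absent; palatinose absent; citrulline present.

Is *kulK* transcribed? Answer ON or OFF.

Zn²⁺ is absent, so NolC is inactive.
Required activator NolC is absent, so *zorK* is not transcribed.
So ZorK is not produced.
Required activator ZorK is absent, so *pexD* is not transcribed.
So PexD is not produced.
Citrulline is present, so WexR is inactive.
Turanose is absent, so LutQ is active.
With repressor LutQ bound, *temN* is not transcribed.
So TemN is not produced.
Palatinose is absent, so IrpL is active.
Tagatose is absent, so DulN is active.
With repressor DulN bound, *haxV* is not transcribed.
So HaxV is not produced.
With no repressor bound, *nolZ* is transcribed.
So NolZ is produced and active.
No repressor is bound and NolZ is active, so *sibH* is transcribed.
So SibH is produced and active.
With repressor SibH bound, *purW* is not transcribed.
So PurW is not produced.
With no repressor bound, *kulK* is transcribed.

ON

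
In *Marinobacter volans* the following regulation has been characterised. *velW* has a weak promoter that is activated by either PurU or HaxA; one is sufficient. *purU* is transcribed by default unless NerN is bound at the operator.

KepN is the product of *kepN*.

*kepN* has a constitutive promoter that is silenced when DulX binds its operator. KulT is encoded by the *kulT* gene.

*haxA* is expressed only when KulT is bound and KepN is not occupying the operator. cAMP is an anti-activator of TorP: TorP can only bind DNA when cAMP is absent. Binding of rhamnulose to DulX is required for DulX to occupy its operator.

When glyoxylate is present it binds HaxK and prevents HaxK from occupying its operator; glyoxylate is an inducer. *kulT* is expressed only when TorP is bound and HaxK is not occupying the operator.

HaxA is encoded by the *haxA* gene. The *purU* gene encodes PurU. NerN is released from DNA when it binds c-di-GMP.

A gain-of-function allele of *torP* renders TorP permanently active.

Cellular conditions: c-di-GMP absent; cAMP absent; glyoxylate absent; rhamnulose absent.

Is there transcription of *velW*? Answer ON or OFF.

OFF

c-di-GMP is absent, so NerN is active.
With repressor NerN bound, *purU* is not transcribed.
So PurU is not produced.
TorP is constitutively active in this strain.
Glyoxylate is absent, so HaxK is active.
With repressor HaxK bound, *kulT* is not transcribed.
So KulT is not produced.
Rhamnulose is absent, so DulX is inactive.
With no repressor bound, *kepN* is transcribed.
So KepN is produced and active.
With repressor KepN bound, *haxA* is not transcribed.
So HaxA is not produced.
No activator is available at the *velW* promoter, so *velW* is not transcribed.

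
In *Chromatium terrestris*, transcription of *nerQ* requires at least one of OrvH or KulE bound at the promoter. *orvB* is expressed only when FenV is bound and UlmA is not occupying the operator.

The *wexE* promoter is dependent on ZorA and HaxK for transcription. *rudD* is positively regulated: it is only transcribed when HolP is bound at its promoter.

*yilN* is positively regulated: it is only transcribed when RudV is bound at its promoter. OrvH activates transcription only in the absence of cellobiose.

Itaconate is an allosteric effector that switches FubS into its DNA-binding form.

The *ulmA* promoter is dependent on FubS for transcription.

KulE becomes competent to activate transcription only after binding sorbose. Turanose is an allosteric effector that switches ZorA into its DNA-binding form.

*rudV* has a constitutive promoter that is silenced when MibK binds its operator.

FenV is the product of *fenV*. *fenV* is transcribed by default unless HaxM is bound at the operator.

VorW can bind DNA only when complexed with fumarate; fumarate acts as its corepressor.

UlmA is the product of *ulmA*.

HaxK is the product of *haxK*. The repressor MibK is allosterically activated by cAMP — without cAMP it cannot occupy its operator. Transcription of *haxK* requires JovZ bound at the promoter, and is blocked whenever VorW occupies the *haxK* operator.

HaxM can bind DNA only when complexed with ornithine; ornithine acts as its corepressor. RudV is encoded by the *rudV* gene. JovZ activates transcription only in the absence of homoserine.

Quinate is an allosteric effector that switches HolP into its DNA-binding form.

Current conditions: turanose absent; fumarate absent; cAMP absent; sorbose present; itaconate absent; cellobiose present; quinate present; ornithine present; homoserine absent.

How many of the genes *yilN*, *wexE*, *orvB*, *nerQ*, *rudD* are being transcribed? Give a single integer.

3

cAMP is absent, so MibK is inactive.
With no repressor bound, *rudV* is transcribed.
So RudV is produced and active.
No repressor is bound and RudV is active, so *yilN* is transcribed.
→ *yilN* is ON.
Turanose is absent, so ZorA is inactive.
Homoserine is absent, so JovZ is active.
Fumarate is absent, so VorW is inactive.
No repressor is bound and JovZ is active, so *haxK* is transcribed.
So HaxK is produced and active.
Required activator ZorA is absent, so *wexE* is not transcribed.
→ *wexE* is OFF.
Itaconate is absent, so FubS is inactive.
Required activator FubS is absent, so *ulmA* is not transcribed.
So UlmA is not produced.
Ornithine is present, so HaxM is active.
With repressor HaxM bound, *fenV* is not transcribed.
So FenV is not produced.
Required activator FenV is absent, so *orvB* is not transcribed.
→ *orvB* is OFF.
Cellobiose is present, so OrvH is inactive.
Sorbose is present, so KulE is active.
Activator KulE is present, so *nerQ* is transcribed.
→ *nerQ* is ON.
Quinate is present, so HolP is active.
No repressor is bound and HolP is active, so *rudD* is transcribed.
→ *rudD* is ON.
3 of the 5 genes are transcribed.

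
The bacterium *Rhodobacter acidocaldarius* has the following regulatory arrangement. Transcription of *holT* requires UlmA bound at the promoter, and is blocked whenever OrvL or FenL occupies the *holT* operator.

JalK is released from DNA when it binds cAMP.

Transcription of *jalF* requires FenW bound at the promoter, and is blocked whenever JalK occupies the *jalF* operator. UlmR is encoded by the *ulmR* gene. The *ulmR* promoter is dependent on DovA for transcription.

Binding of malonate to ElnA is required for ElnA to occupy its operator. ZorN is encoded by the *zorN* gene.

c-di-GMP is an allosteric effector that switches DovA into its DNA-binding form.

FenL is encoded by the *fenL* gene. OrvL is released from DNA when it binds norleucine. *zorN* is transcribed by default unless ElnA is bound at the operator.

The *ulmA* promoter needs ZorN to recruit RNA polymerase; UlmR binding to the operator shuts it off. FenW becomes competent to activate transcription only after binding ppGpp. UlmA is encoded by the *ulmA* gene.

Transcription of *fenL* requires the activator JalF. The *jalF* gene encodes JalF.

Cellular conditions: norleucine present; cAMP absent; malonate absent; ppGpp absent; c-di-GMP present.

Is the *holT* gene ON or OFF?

Norleucine is present, so OrvL is inactive.
ppGpp is absent, so FenW is inactive.
cAMP is absent, so JalK is active.
With repressor JalK bound, *jalF* is not transcribed.
So JalF is not produced.
Required activator JalF is absent, so *fenL* is not transcribed.
So FenL is not produced.
c-di-GMP is present, so DovA is active.
No repressor is bound and DovA is active, so *ulmR* is transcribed.
So UlmR is produced and active.
Malonate is absent, so ElnA is inactive.
With no repressor bound, *zorN* is transcribed.
So ZorN is produced and active.
With repressor UlmR bound, *ulmA* is not transcribed.
So UlmA is not produced.
Required activator UlmA is absent, so *holT* is not transcribed.

OFF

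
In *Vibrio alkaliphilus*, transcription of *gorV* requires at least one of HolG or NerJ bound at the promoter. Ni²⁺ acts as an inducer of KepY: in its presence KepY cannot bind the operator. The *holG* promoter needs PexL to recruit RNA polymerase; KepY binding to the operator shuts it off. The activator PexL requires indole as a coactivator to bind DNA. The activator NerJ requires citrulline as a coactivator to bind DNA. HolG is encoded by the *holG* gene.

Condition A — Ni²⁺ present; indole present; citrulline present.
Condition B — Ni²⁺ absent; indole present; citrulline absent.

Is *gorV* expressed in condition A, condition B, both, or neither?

Condition A:
Ni²⁺ is present, so KepY is inactive.
Indole is present, so PexL is active.
No repressor is bound and PexL is active, so *holG* is transcribed.
So HolG is produced and active.
Citrulline is present, so NerJ is active.
Activator HolG is present, so *gorV* is transcribed.
→ *gorV* is ON in A.
Condition B:
Ni²⁺ is absent, so KepY is active.
Indole is present, so PexL is active.
With repressor KepY bound, *holG* is not transcribed.
So HolG is not produced.
Citrulline is absent, so NerJ is inactive.
No activator is available at the *gorV* promoter, so *gorV* is not transcribed.
→ *gorV* is OFF in B.

A only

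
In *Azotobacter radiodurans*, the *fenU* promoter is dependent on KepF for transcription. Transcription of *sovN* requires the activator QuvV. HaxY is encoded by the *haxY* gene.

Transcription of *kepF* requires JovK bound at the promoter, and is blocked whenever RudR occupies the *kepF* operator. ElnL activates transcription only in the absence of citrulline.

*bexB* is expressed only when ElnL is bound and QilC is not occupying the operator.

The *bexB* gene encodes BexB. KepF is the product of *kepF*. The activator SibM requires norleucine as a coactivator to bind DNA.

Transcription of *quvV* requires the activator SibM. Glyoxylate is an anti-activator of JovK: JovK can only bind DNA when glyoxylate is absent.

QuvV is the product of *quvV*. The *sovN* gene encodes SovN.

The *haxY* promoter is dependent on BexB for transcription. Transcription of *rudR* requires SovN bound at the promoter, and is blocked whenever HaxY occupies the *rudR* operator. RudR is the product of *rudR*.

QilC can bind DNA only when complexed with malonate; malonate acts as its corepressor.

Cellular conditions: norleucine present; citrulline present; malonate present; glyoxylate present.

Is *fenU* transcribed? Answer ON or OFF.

OFF

Norleucine is present, so SibM is active.
No repressor is bound and SibM is active, so *quvV* is transcribed.
So QuvV is produced and active.
No repressor is bound and QuvV is active, so *sovN* is transcribed.
So SovN is produced and active.
Citrulline is present, so ElnL is inactive.
Malonate is present, so QilC is active.
With repressor QilC bound, *bexB* is not transcribed.
So BexB is not produced.
Required activator BexB is absent, so *haxY* is not transcribed.
So HaxY is not produced.
No repressor is bound and SovN is active, so *rudR* is transcribed.
So RudR is produced and active.
Glyoxylate is present, so JovK is inactive.
With repressor RudR bound, *kepF* is not transcribed.
So KepF is not produced.
Required activator KepF is absent, so *fenU* is not transcribed.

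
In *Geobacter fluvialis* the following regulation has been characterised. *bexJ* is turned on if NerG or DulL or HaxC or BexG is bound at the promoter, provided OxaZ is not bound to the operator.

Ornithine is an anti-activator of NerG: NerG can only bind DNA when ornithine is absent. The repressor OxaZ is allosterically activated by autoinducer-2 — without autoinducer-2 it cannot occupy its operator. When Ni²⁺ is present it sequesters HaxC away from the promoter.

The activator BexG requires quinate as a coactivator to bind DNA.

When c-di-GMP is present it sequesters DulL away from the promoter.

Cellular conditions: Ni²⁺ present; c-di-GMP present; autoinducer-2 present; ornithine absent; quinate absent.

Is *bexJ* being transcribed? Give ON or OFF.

Ornithine is absent, so NerG is active.
c-di-GMP is present, so DulL is inactive.
Autoinducer-2 is present, so OxaZ is active.
Ni²⁺ is present, so HaxC is inactive.
Quinate is absent, so BexG is inactive.
With repressor OxaZ bound, *bexJ* is not transcribed.

OFF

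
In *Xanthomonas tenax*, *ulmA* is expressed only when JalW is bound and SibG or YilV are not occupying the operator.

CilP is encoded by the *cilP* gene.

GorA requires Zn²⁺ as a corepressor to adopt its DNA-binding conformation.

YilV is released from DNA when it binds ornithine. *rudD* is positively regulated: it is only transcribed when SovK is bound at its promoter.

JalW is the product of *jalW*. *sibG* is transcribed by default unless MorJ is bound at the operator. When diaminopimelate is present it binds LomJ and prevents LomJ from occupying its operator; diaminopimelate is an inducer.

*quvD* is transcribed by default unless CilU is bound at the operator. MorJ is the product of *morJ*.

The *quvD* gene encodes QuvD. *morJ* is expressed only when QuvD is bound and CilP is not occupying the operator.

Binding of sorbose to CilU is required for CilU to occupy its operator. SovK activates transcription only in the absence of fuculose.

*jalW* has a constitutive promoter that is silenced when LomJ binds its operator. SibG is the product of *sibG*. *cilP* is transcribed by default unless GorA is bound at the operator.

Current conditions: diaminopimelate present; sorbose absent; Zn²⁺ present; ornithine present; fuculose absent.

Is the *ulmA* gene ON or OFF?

ON

Diaminopimelate is present, so LomJ is inactive.
With no repressor bound, *jalW* is transcribed.
So JalW is produced and active.
Sorbose is absent, so CilU is inactive.
With no repressor bound, *quvD* is transcribed.
So QuvD is produced and active.
Zn²⁺ is present, so GorA is active.
With repressor GorA bound, *cilP* is not transcribed.
So CilP is not produced.
No repressor is bound and QuvD is active, so *morJ* is transcribed.
So MorJ is produced and active.
With repressor MorJ bound, *sibG* is not transcribed.
So SibG is not produced.
Ornithine is present, so YilV is inactive.
No repressor is bound and JalW is active, so *ulmA* is transcribed.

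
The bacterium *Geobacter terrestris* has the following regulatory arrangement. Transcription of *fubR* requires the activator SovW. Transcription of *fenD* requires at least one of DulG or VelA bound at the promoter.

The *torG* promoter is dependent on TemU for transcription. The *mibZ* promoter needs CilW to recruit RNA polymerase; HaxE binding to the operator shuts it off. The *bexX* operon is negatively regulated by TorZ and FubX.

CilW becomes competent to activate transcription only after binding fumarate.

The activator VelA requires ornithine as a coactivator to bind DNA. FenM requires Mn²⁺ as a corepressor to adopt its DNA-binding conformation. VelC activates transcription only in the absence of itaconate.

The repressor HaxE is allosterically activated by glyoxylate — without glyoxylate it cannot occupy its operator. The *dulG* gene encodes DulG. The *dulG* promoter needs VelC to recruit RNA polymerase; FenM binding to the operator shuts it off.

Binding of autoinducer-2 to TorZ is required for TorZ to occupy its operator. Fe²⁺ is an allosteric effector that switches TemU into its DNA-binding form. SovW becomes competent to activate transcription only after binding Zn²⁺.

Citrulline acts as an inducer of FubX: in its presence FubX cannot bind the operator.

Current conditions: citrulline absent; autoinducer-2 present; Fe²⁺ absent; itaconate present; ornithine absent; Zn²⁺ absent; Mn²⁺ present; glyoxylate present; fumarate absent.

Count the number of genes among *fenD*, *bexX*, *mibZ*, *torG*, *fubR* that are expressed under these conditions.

Mn²⁺ is present, so FenM is active.
Itaconate is present, so VelC is inactive.
With repressor FenM bound, *dulG* is not transcribed.
So DulG is not produced.
Ornithine is absent, so VelA is inactive.
No activator is available at the *fenD* promoter, so *fenD* is not transcribed.
→ *fenD* is OFF.
Autoinducer-2 is present, so TorZ is active.
Citrulline is absent, so FubX is active.
With repressor TorZ bound, *bexX* is not transcribed.
→ *bexX* is OFF.
Fumarate is absent, so CilW is inactive.
Glyoxylate is present, so HaxE is active.
With repressor HaxE bound, *mibZ* is not transcribed.
→ *mibZ* is OFF.
Fe²⁺ is absent, so TemU is inactive.
Required activator TemU is absent, so *torG* is not transcribed.
→ *torG* is OFF.
Zn²⁺ is absent, so SovW is inactive.
Required activator SovW is absent, so *fubR* is not transcribed.
→ *fubR* is OFF.
0 of the 5 genes are transcribed.

0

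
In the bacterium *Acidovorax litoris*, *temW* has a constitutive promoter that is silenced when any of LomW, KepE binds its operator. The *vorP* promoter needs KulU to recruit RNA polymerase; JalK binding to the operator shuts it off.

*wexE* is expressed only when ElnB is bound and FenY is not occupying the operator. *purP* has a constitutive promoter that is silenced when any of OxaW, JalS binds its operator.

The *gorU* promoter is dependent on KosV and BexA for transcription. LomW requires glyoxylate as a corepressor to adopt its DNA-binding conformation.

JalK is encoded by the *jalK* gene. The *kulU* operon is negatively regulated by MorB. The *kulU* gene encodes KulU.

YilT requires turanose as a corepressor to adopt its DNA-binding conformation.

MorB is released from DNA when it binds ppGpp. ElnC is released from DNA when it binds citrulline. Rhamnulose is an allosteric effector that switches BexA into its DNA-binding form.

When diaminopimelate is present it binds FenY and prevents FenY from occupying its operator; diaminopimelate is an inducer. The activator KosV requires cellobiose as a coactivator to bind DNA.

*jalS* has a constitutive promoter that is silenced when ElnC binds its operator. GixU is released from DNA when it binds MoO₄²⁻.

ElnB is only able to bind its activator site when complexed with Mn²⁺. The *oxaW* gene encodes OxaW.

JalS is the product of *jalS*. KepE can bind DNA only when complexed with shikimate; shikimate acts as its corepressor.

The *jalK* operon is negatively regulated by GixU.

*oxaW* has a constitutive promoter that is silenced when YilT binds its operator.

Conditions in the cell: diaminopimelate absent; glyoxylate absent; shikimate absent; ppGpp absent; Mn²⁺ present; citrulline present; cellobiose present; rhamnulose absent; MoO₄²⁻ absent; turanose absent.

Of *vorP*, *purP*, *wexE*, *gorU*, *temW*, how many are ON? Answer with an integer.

MoO₄²⁻ is absent, so GixU is active.
With repressor GixU bound, *jalK* is not transcribed.
So JalK is not produced.
ppGpp is absent, so MorB is active.
With repressor MorB bound, *kulU* is not transcribed.
So KulU is not produced.
Required activator KulU is absent, so *vorP* is not transcribed.
→ *vorP* is OFF.
Turanose is absent, so YilT is inactive.
With no repressor bound, *oxaW* is transcribed.
So OxaW is produced and active.
Citrulline is present, so ElnC is inactive.
With no repressor bound, *jalS* is transcribed.
So JalS is produced and active.
With repressor OxaW bound, *purP* is not transcribed.
→ *purP* is OFF.
Mn²⁺ is present, so ElnB is active.
Diaminopimelate is absent, so FenY is active.
With repressor FenY bound, *wexE* is not transcribed.
→ *wexE* is OFF.
Cellobiose is present, so KosV is active.
Rhamnulose is absent, so BexA is inactive.
Required activator BexA is absent, so *gorU* is not transcribed.
→ *gorU* is OFF.
Glyoxylate is absent, so LomW is inactive.
Shikimate is absent, so KepE is inactive.
With no repressor bound, *temW* is transcribed.
→ *temW* is ON.
1 of the 5 genes is transcribed.

1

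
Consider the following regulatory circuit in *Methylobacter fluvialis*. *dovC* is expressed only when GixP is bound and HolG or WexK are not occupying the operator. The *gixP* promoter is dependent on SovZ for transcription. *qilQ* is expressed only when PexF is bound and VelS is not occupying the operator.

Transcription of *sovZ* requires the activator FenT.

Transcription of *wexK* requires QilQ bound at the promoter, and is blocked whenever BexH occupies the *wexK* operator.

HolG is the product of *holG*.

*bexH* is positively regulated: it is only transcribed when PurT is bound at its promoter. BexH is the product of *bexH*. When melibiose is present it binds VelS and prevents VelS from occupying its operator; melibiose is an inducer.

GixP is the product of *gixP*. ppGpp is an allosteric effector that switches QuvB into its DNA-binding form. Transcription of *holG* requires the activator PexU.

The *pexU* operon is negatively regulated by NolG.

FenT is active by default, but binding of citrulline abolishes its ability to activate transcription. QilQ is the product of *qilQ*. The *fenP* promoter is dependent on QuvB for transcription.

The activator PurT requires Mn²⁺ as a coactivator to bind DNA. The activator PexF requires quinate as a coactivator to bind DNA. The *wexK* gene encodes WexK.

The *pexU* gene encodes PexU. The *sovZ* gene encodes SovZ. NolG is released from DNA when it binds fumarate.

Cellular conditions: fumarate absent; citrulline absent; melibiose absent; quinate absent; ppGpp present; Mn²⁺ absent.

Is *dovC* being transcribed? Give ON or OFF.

Citrulline is absent, so FenT is active.
No repressor is bound and FenT is active, so *sovZ* is transcribed.
So SovZ is produced and active.
No repressor is bound and SovZ is active, so *gixP* is transcribed.
So GixP is produced and active.
Fumarate is absent, so NolG is active.
With repressor NolG bound, *pexU* is not transcribed.
So PexU is not produced.
Required activator PexU is absent, so *holG* is not transcribed.
So HolG is not produced.
Melibiose is absent, so VelS is active.
Quinate is absent, so PexF is inactive.
With repressor VelS bound, *qilQ* is not transcribed.
So QilQ is not produced.
Mn²⁺ is absent, so PurT is inactive.
Required activator PurT is absent, so *bexH* is not transcribed.
So BexH is not produced.
Required activator QilQ is absent, so *wexK* is not transcribed.
So WexK is not produced.
No repressor is bound and GixP is active, so *dovC* is transcribed.

ON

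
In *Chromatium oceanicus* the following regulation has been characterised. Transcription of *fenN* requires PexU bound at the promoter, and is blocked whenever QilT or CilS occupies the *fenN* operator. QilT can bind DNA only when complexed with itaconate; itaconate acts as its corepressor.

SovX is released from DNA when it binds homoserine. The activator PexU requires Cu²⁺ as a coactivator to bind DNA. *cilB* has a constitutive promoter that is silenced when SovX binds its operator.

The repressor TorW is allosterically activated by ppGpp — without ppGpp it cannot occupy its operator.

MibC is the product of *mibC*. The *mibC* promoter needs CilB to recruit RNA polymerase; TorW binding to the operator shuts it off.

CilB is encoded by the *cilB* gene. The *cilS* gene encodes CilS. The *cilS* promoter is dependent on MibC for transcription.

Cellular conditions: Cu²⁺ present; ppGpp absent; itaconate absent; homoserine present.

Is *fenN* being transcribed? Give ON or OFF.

OFF

Itaconate is absent, so QilT is inactive.
Homoserine is present, so SovX is inactive.
With no repressor bound, *cilB* is transcribed.
So CilB is produced and active.
ppGpp is absent, so TorW is inactive.
No repressor is bound and CilB is active, so *mibC* is transcribed.
So MibC is produced and active.
No repressor is bound and MibC is active, so *cilS* is transcribed.
So CilS is produced and active.
Cu²⁺ is present, so PexU is active.
With repressor CilS bound, *fenN* is not transcribed.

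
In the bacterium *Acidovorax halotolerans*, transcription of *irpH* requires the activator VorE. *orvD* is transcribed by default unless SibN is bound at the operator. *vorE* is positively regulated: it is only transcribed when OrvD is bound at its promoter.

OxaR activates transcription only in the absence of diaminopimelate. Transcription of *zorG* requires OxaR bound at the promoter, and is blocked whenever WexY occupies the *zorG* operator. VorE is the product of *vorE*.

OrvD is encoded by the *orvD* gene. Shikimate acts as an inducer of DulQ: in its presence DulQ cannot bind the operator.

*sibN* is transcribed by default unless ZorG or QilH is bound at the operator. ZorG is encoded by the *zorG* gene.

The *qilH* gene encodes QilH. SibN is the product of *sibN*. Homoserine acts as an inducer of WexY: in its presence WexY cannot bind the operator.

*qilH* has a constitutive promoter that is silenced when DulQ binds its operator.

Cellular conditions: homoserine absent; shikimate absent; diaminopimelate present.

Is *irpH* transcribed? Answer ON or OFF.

Homoserine is absent, so WexY is active.
Diaminopimelate is present, so OxaR is inactive.
With repressor WexY bound, *zorG* is not transcribed.
So ZorG is not produced.
Shikimate is absent, so DulQ is active.
With repressor DulQ bound, *qilH* is not transcribed.
So QilH is not produced.
With no repressor bound, *sibN* is transcribed.
So SibN is produced and active.
With repressor SibN bound, *orvD* is not transcribed.
So OrvD is not produced.
Required activator OrvD is absent, so *vorE* is not transcribed.
So VorE is not produced.
Required activator VorE is absent, so *irpH* is not transcribed.

OFF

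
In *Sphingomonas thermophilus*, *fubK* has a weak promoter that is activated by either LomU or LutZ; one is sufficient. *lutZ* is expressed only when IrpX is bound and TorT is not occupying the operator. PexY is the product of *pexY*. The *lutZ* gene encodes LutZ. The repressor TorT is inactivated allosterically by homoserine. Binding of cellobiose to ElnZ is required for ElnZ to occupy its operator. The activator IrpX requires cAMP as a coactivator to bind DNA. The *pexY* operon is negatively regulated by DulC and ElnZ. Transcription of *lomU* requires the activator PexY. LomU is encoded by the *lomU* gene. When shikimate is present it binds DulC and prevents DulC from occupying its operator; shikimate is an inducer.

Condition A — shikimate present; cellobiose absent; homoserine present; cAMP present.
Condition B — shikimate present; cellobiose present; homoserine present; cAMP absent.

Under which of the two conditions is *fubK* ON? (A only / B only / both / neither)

A only

Condition A:
Shikimate is present, so DulC is inactive.
Cellobiose is absent, so ElnZ is inactive.
With no repressor bound, *pexY* is transcribed.
So PexY is produced and active.
No repressor is bound and PexY is active, so *lomU* is transcribed.
So LomU is produced and active.
Homoserine is present, so TorT is inactive.
cAMP is present, so IrpX is active.
No repressor is bound and IrpX is active, so *lutZ* is transcribed.
So LutZ is produced and active.
Activator LomU is present, so *fubK* is transcribed.
→ *fubK* is ON in A.
Condition B:
Shikimate is present, so DulC is inactive.
Cellobiose is present, so ElnZ is active.
With repressor ElnZ bound, *pexY* is not transcribed.
So PexY is not produced.
Required activator PexY is absent, so *lomU* is not transcribed.
So LomU is not produced.
Homoserine is present, so TorT is inactive.
cAMP is absent, so IrpX is inactive.
Required activator IrpX is absent, so *lutZ* is not transcribed.
So LutZ is not produced.
No activator is available at the *fubK* promoter, so *fubK* is not transcribed.
→ *fubK* is OFF in B.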